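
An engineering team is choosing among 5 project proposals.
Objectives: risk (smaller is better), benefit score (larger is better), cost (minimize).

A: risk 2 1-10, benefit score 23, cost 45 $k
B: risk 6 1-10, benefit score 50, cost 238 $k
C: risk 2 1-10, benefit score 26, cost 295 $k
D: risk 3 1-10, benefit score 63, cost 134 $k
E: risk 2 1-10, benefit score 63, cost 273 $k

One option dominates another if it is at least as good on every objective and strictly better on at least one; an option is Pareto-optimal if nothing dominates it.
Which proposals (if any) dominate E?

A: worse on benefit score (23 vs 63).
B: worse on risk (6 vs 2).
C: worse on benefit score (26 vs 63).
D: worse on risk (3 vs 2).
No option dominates E.

none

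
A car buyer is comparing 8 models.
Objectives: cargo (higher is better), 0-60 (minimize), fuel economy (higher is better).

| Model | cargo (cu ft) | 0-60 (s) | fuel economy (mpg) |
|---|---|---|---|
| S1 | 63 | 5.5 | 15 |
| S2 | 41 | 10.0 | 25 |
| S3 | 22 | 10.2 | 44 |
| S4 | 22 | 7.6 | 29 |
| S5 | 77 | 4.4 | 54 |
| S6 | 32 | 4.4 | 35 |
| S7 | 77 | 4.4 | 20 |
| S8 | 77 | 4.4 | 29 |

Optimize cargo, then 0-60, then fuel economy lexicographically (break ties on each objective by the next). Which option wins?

First maximize cargo: best is 77, kept {S5, S7, S8}.
Then minimize 0-60: best is 4.4, kept {S5, S7, S8}.
Then maximize fuel economy: best is 54, kept {S5}.

S5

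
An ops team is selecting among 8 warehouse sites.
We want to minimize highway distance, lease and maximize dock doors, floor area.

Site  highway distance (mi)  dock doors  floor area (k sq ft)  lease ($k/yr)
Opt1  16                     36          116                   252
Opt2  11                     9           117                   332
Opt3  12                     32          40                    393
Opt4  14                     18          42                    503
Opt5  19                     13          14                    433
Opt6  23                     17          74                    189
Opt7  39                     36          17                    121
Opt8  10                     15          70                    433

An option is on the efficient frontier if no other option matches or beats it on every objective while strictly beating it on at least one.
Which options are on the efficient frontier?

Opt1: not dominated.
Opt2: not dominated (best floor area).
Opt3: not dominated.
Opt4: not dominated.
Opt5: dominated by Opt1 (highway distance 16≤19, dock doors 36≥13, floor area 116≥14, lease 252≤433).
Opt6: not dominated.
Opt7: not dominated (best lease).
Opt8: not dominated (best highway distance).

Opt1, Opt2, Opt3, Opt4, Opt6, Opt7, Opt8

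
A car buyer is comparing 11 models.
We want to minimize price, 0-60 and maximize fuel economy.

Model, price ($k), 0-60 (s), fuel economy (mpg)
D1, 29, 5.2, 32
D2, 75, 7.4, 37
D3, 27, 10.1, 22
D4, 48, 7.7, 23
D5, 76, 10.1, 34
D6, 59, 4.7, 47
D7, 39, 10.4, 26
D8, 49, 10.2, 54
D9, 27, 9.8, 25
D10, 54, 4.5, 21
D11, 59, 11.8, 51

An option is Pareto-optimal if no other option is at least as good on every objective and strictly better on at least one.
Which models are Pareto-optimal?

D1, D6, D8, D9, D10

D1: not dominated.
D2: dominated by D6 (price 59≤75, 0-60 4.7≤7.4, fuel economy 47≥37).
D3: dominated by D9 (price 27≤27, 0-60 9.8≤10.1, fuel economy 25≥22).
D4: dominated by D1 (price 29≤48, 0-60 5.2≤7.7, fuel economy 32≥23).
D5: dominated by D2 (price 75≤76, 0-60 7.4≤10.1, fuel economy 37≥34).
D6: not dominated.
D7: dominated by D1 (price 29≤39, 0-60 5.2≤10.4, fuel economy 32≥26).
D8: not dominated (best fuel economy).
D9: not dominated.
D10: not dominated (best 0-60).
D11: dominated by D8 (price 49≤59, 0-60 10.2≤11.8, fuel economy 54≥51).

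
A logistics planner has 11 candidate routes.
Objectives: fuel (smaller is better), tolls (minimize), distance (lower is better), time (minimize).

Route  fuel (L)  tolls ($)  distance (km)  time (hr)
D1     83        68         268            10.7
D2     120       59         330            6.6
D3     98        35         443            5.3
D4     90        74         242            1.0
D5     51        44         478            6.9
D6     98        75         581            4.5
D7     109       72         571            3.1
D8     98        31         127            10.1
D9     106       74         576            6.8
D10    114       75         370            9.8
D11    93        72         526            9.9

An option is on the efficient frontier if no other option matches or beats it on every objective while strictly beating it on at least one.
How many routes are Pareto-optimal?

D1: not dominated.
D2: not dominated.
D3: not dominated.
D4: not dominated (best time).
D5: not dominated (best fuel).
D6: dominated by D4 (fuel 90≤98, tolls 74≤75, distance 242≤581, time 1.0≤4.5).
D7: not dominated.
D8: not dominated (best tolls).
D9: dominated by D3 (fuel 98≤106, tolls 35≤74, distance 443≤576, time 5.3≤6.8).
D10: dominated by D4 (fuel 90≤114, tolls 74≤75, distance 242≤370, time 1.0≤9.8).
D11: dominated by D5 (fuel 51≤93, tolls 44≤72, distance 478≤526, time 6.9≤9.9).
Pareto-optimal: D1, D2, D3, D4, D5, D7, D8 → 7.

7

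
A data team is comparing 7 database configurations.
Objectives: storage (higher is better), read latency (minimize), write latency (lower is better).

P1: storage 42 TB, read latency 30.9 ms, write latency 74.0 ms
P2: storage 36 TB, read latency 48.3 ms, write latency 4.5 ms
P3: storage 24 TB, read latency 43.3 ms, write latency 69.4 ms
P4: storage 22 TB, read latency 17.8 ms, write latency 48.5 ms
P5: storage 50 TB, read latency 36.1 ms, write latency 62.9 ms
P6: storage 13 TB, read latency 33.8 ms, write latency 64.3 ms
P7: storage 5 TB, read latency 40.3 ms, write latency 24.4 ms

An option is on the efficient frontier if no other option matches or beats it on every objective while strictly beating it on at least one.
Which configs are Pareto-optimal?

P1: not dominated.
P2: not dominated (best write latency).
P3: dominated by P5 (storage 50≥24, read latency 36.1≤43.3, write latency 62.9≤69.4).
P4: not dominated (best read latency).
P5: not dominated (best storage).
P6: dominated by P4 (storage 22≥13, read latency 17.8≤33.8, write latency 48.5≤64.3).
P7: not dominated.

P1, P2, P4, P5, P7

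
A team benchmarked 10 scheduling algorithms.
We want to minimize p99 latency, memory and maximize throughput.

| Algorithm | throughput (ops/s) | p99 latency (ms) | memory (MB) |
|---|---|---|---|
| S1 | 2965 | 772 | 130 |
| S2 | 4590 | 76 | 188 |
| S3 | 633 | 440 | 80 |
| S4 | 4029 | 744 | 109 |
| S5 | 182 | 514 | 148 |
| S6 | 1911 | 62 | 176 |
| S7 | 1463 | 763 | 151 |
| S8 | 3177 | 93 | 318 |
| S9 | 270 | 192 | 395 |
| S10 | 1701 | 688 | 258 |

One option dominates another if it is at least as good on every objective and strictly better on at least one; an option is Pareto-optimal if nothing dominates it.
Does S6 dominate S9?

Yes

S6 vs S9: throughput 1911≥270, p99 latency 62≤192, memory 176≤395 — S6 is at least as good on every objective with at least one strict improvement.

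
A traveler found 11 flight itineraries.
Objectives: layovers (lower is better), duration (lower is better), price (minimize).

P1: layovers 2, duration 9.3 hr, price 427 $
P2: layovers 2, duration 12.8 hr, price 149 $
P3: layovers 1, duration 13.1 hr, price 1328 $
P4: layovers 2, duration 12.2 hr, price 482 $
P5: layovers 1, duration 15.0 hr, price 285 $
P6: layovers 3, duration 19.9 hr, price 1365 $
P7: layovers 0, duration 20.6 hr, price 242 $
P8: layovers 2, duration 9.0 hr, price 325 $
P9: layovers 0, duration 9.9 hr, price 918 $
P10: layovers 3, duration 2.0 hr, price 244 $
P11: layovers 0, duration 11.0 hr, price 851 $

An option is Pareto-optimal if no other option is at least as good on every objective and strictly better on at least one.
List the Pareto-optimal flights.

P2, P5, P7, P8, P9, P10, P11

P1: dominated by P8 (layovers 2≤2, duration 9.0≤9.3, price 325≤427).
P2: not dominated (best price).
P3: dominated by P9 (layovers 0≤1, duration 9.9≤13.1, price 918≤1328).
P4: dominated by P1 (layovers 2≤2, duration 9.3≤12.2, price 427≤482).
P5: not dominated.
P6: dominated by P1 (layovers 2≤3, duration 9.3≤19.9, price 427≤1365).
P7: not dominated.
P8: not dominated.
P9: not dominated.
P10: not dominated (best duration).
P11: not dominated.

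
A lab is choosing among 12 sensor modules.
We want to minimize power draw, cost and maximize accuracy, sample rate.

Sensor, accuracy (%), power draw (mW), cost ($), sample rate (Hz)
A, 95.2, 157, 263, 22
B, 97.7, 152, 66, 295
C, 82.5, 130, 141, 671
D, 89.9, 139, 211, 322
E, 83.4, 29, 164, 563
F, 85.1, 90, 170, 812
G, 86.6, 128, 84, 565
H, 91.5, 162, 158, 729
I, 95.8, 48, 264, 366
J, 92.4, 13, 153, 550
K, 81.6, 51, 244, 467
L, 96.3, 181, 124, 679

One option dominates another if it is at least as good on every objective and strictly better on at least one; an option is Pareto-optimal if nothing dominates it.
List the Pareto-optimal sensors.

B, C, E, F, G, H, I, J, L

A: dominated by B (accuracy 97.7≥95.2, power draw 152≤157, cost 66≤263, sample rate 295≥22).
B: not dominated (best accuracy).
C: not dominated.
D: dominated by J (accuracy 92.4≥89.9, power draw 13≤139, cost 153≤211, sample rate 550≥322).
E: not dominated.
F: not dominated (best sample rate).
G: not dominated.
H: not dominated.
I: not dominated.
J: not dominated (best power draw).
K: dominated by E (accuracy 83.4≥81.6, power draw 29≤51, cost 164≤244, sample rate 563≥467).
L: not dominated.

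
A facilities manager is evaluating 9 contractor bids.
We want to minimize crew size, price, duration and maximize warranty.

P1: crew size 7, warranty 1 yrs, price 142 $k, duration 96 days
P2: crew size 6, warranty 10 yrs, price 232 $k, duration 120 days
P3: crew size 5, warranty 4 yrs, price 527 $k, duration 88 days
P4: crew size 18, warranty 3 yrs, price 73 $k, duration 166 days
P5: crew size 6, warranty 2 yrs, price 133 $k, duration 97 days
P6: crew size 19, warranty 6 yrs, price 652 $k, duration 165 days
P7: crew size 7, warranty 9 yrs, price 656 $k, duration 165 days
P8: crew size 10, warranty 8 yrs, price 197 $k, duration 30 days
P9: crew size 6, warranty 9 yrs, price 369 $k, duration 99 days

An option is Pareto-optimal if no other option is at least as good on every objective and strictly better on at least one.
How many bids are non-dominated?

P1: not dominated.
P2: not dominated (best warranty).
P3: not dominated (best crew size).
P4: not dominated (best price).
P5: not dominated.
P6: dominated by P2 (crew size 6≤19, warranty 10≥6, price 232≤652, duration 120≤165).
P7: dominated by P2 (crew size 6≤7, warranty 10≥9, price 232≤656, duration 120≤165).
P8: not dominated (best duration).
P9: not dominated.
Pareto-optimal: P1, P2, P3, P4, P5, P8, P9 → 7.

7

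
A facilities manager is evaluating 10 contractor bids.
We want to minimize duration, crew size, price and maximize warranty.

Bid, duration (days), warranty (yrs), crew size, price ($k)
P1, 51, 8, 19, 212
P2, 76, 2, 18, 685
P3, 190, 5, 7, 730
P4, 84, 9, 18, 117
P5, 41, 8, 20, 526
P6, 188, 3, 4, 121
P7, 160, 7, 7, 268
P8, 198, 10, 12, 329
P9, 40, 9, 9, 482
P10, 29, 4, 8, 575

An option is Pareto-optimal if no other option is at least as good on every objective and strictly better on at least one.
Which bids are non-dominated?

P1: not dominated.
P2: dominated by P9 (duration 40≤76, warranty 9≥2, crew size 9≤18, price 482≤685).
P3: dominated by P7 (duration 160≤190, warranty 7≥5, crew size 7≤7, price 268≤730).
P4: not dominated (best price).
P5: dominated by P9 (duration 40≤41, warranty 9≥8, crew size 9≤20, price 482≤526).
P6: not dominated (best crew size).
P7: not dominated.
P8: not dominated (best warranty).
P9: not dominated.
P10: not dominated (best duration).

P1, P4, P6, P7, P8, P9, P10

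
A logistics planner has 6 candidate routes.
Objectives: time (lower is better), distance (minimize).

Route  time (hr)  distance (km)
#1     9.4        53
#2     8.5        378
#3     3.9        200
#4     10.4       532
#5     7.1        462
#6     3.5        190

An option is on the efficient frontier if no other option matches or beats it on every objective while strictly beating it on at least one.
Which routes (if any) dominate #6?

#1: worse on time (9.4 vs 3.5).
#2: worse on time (8.5 vs 3.5).
#3: worse on time (3.9 vs 3.5).
#4: worse on time (10.4 vs 3.5).
#5: worse on time (7.1 vs 3.5).
No option dominates #6.

none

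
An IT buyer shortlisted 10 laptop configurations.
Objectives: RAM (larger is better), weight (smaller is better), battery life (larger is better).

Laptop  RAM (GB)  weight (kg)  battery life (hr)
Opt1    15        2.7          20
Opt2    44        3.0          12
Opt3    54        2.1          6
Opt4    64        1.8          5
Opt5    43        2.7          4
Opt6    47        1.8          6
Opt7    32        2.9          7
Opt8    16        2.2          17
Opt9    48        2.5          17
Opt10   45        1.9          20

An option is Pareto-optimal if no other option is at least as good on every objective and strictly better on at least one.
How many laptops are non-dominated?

Opt1: dominated by Opt10 (RAM 45≥15, weight 1.9≤2.7, battery life 20≥20).
Opt2: dominated by Opt9 (RAM 48≥44, weight 2.5≤3.0, battery life 17≥12).
Opt3: not dominated.
Opt4: not dominated (best RAM).
Opt5: dominated by Opt3 (RAM 54≥43, weight 2.1≤2.7, battery life 6≥4).
Opt6: not dominated.
Opt7: dominated by Opt9 (RAM 48≥32, weight 2.5≤2.9, battery life 17≥7).
Opt8: dominated by Opt10 (RAM 45≥16, weight 1.9≤2.2, battery life 20≥17).
Opt9: not dominated.
Opt10: not dominated.
Pareto-optimal: Opt3, Opt4, Opt6, Opt9, Opt10 → 5.

5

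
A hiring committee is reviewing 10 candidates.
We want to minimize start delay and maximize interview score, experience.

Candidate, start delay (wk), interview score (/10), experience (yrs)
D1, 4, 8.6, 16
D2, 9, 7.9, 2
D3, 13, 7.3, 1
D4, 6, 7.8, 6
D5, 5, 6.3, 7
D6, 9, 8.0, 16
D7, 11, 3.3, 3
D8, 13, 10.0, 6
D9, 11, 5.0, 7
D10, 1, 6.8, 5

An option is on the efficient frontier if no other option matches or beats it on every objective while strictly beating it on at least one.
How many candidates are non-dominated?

D1: not dominated.
D2: dominated by D1 (start delay 4≤9, interview score 8.6≥7.9, experience 16≥2).
D3: dominated by D1 (start delay 4≤13, interview score 8.6≥7.3, experience 16≥1).
D4: dominated by D1 (start delay 4≤6, interview score 8.6≥7.8, experience 16≥6).
D5: dominated by D1 (start delay 4≤5, interview score 8.6≥6.3, experience 16≥7).
D6: dominated by D1 (start delay 4≤9, interview score 8.6≥8.0, experience 16≥16).
D7: dominated by D1 (start delay 4≤11, interview score 8.6≥3.3, experience 16≥3).
D8: not dominated (best interview score).
D9: dominated by D1 (start delay 4≤11, interview score 8.6≥5.0, experience 16≥7).
D10: not dominated (best start delay).
Pareto-optimal: D1, D8, D10 → 3.

3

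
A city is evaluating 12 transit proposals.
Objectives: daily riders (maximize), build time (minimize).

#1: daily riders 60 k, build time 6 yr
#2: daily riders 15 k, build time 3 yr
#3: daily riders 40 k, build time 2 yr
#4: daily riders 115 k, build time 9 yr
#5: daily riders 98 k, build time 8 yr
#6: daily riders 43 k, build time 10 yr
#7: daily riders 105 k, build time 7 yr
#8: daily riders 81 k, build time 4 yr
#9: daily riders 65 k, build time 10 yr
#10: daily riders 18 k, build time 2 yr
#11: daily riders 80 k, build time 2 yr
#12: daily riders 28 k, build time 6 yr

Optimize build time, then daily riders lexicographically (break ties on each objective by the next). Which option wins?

First minimize build time: best is 2, kept {#3, #10, #11}.
Then maximize daily riders: best is 80, kept {#11}.

#11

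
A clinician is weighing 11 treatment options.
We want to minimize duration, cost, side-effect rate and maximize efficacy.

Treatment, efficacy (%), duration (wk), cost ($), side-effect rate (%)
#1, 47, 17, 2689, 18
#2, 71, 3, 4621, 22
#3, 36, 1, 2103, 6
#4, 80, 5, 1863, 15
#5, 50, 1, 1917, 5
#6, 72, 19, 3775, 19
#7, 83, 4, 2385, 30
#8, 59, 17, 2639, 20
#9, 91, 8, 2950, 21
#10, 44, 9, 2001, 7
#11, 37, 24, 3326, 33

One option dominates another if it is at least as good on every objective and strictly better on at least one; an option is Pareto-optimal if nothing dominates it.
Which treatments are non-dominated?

#2, #4, #5, #7, #9

#1: dominated by #4 (efficacy 80≥47, duration 5≤17, cost 1863≤2689, side-effect rate 15≤18).
#2: not dominated.
#3: dominated by #5 (efficacy 50≥36, duration 1≤1, cost 1917≤2103, side-effect rate 5≤6).
#4: not dominated (best cost).
#5: not dominated (best side-effect rate).
#6: dominated by #4 (efficacy 80≥72, duration 5≤19, cost 1863≤3775, side-effect rate 15≤19).
#7: not dominated.
#8: dominated by #4 (efficacy 80≥59, duration 5≤17, cost 1863≤2639, side-effect rate 15≤20).
#9: not dominated (best efficacy).
#10: dominated by #5 (efficacy 50≥44, duration 1≤9, cost 1917≤2001, side-effect rate 5≤7).
#11: dominated by #1 (efficacy 47≥37, duration 17≤24, cost 2689≤3326, side-effect rate 18≤33).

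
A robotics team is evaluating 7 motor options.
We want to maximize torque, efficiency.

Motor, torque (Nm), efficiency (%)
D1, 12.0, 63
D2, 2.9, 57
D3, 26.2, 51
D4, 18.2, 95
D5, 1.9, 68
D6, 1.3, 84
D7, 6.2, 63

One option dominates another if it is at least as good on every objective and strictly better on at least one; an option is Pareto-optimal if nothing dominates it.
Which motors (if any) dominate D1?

D4: torque 18.2≥12.0, efficiency 95≥63 — dominates D1.
Others (D2, D3, D5, D6, D7) are each worse than D1 on at least one objective.

D4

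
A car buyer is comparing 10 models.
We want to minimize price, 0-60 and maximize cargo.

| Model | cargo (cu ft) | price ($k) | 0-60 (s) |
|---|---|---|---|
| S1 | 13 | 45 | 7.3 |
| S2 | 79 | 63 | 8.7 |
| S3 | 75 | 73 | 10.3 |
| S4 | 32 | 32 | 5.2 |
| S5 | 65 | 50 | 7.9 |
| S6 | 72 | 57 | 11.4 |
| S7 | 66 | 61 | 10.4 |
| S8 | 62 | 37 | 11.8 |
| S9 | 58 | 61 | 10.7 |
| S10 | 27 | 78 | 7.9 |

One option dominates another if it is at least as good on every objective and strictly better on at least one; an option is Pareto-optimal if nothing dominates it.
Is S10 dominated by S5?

Yes

S5 vs S10: cargo 65≥27, price 50≤78, 0-60 7.9≤7.9 — S5 is at least as good on every objective with at least one strict improvement.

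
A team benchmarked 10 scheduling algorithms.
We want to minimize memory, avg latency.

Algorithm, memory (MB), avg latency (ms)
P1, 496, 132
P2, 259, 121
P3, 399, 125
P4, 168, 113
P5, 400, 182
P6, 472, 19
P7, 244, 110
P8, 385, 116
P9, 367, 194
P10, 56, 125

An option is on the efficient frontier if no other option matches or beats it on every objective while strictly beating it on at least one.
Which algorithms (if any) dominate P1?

P2: memory 259≤496, avg latency 121≤132 — dominates P1.
P3: memory 399≤496, avg latency 125≤132 — dominates P1.
P4: memory 168≤496, avg latency 113≤132 — dominates P1.
P6: memory 472≤496, avg latency 19≤132 — dominates P1.
P7: memory 244≤496, avg latency 110≤132 — dominates P1.
P8: memory 385≤496, avg latency 116≤132 — dominates P1.
P10: memory 56≤496, avg latency 125≤132 — dominates P1.
Others (P5, P9) are each worse than P1 on at least one objective.

P2, P3, P4, P6, P7, P8, P10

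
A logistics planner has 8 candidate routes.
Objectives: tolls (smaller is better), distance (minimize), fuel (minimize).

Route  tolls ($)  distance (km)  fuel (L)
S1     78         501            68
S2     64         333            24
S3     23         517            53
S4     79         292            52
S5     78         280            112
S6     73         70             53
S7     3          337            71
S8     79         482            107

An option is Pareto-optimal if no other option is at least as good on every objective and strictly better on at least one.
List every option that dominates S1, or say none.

S2, S6

S2: tolls 64≤78, distance 333≤501, fuel 24≤68 — dominates S1.
S6: tolls 73≤78, distance 70≤501, fuel 53≤68 — dominates S1.
Others (S3, S4, S5, S7, S8) are each worse than S1 on at least one objective.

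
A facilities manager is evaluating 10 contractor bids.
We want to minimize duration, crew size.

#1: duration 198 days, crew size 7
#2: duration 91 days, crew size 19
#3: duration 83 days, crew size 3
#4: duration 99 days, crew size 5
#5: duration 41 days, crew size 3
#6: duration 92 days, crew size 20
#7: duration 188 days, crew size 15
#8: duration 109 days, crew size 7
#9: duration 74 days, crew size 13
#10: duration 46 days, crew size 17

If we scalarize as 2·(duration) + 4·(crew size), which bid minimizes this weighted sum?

#5

#1: 2·198 + 4·7 = 424
#2: 2·91 + 4·19 = 258
#3: 2·83 + 4·3 = 178
#4: 2·99 + 4·5 = 218
#5: 2·41 + 4·3 = 94
#6: 2·92 + 4·20 = 264
#7: 2·188 + 4·15 = 436
#8: 2·109 + 4·7 = 246
#9: 2·74 + 4·13 = 200
#10: 2·46 + 4·17 = 160
Lowest: #5 at 94.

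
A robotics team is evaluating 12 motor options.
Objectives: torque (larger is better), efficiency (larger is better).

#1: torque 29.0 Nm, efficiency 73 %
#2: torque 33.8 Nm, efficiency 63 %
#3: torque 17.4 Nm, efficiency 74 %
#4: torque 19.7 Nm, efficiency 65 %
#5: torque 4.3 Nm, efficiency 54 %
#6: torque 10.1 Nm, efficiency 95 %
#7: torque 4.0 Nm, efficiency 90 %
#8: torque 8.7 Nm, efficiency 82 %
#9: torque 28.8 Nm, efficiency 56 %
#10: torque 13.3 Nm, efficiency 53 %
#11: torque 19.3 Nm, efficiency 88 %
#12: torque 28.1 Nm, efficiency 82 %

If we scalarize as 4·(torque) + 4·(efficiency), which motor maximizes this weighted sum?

#12

#1: 4·29.0 + 4·73 = 408.0
#2: 4·33.8 + 4·63 = 387.2
#3: 4·17.4 + 4·74 = 365.6
#4: 4·19.7 + 4·65 = 338.8
#5: 4·4.3 + 4·54 = 233.2
#6: 4·10.1 + 4·95 = 420.4
#7: 4·4.0 + 4·90 = 376.0
#8: 4·8.7 + 4·82 = 362.8
#9: 4·28.8 + 4·56 = 339.2
#10: 4·13.3 + 4·53 = 265.2
#11: 4·19.3 + 4·88 = 429.2
#12: 4·28.1 + 4·82 = 440.4
Highest: #12 at 440.4.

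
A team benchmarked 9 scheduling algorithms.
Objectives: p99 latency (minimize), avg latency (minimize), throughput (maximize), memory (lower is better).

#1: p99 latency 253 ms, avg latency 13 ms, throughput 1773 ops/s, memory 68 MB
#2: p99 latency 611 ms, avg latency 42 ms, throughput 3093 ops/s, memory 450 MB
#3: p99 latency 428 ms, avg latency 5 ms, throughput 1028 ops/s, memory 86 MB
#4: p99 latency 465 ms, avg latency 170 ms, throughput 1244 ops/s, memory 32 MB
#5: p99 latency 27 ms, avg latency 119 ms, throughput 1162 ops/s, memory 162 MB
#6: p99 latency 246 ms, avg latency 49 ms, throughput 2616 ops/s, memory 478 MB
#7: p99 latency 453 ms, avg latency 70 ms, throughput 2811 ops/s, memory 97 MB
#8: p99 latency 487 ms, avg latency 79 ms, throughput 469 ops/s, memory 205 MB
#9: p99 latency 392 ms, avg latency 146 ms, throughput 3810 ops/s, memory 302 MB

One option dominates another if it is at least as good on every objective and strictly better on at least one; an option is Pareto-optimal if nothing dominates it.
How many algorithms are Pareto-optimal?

#1: not dominated.
#2: not dominated.
#3: not dominated (best avg latency).
#4: not dominated (best memory).
#5: not dominated (best p99 latency).
#6: not dominated.
#7: not dominated.
#8: dominated by #1 (p99 latency 253≤487, avg latency 13≤79, throughput 1773≥469, memory 68≤205).
#9: not dominated (best throughput).
Pareto-optimal: #1, #2, #3, #4, #5, #6, #7, #9 → 8.

8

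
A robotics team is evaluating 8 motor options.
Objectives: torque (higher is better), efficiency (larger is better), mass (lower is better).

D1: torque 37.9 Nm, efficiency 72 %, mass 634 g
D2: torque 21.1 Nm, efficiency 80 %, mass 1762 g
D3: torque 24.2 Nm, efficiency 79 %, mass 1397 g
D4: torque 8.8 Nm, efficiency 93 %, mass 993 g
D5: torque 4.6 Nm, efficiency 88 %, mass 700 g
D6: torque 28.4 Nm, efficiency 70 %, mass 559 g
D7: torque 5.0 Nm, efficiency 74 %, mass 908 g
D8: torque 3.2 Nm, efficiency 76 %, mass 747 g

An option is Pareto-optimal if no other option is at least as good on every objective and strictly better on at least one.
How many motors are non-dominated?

7

D1: not dominated (best torque).
D2: not dominated.
D3: not dominated.
D4: not dominated (best efficiency).
D5: not dominated.
D6: not dominated (best mass).
D7: not dominated.
D8: dominated by D5 (torque 4.6≥3.2, efficiency 88≥76, mass 700≤747).
Pareto-optimal: D1, D2, D3, D4, D5, D6, D7 → 7.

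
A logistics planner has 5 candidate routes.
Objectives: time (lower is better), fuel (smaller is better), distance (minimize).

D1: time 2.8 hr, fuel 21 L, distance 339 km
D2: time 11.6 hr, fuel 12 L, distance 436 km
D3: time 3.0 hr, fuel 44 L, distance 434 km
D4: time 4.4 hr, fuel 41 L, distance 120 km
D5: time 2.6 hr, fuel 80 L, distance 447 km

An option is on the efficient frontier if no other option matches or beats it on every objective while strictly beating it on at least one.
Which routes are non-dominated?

D1, D2, D4, D5

D1: not dominated.
D2: not dominated (best fuel).
D3: dominated by D1 (time 2.8≤3.0, fuel 21≤44, distance 339≤434).
D4: not dominated (best distance).
D5: not dominated (best time).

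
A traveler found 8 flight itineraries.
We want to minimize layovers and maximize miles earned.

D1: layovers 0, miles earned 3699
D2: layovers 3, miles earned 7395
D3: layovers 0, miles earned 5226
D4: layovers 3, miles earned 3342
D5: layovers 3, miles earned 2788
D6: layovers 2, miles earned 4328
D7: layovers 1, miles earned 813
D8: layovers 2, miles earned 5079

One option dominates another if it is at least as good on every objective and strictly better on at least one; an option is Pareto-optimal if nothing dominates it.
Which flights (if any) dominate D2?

none

D1: worse on miles earned (3699 vs 7395).
D3: worse on miles earned (5226 vs 7395).
D4: worse on miles earned (3342 vs 7395).
D5: worse on miles earned (2788 vs 7395).
D6: worse on miles earned (4328 vs 7395).
D7: worse on miles earned (813 vs 7395).
D8: worse on miles earned (5079 vs 7395).
No option dominates D2.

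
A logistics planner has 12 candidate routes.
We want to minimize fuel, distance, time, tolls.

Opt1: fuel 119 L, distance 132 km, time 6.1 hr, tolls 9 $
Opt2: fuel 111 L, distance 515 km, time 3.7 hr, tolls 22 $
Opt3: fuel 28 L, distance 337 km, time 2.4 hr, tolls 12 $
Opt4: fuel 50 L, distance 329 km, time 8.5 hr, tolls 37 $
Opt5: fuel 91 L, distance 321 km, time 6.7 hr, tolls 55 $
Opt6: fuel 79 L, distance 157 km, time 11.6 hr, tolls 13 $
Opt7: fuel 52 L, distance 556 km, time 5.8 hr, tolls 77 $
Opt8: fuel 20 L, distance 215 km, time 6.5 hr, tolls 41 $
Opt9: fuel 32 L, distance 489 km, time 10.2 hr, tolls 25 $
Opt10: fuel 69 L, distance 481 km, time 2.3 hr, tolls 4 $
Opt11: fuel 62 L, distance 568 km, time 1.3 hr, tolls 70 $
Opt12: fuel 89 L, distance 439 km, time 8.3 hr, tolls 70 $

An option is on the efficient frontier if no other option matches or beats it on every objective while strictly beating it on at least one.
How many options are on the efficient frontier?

Opt1: not dominated (best distance).
Opt2: dominated by Opt3 (fuel 28≤111, distance 337≤515, time 2.4≤3.7, tolls 12≤22).
Opt3: not dominated.
Opt4: not dominated.
Opt5: dominated by Opt8 (fuel 20≤91, distance 215≤321, time 6.5≤6.7, tolls 41≤55).
Opt6: not dominated.
Opt7: dominated by Opt3 (fuel 28≤52, distance 337≤556, time 2.4≤5.8, tolls 12≤77).
Opt8: not dominated (best fuel).
Opt9: dominated by Opt3 (fuel 28≤32, distance 337≤489, time 2.4≤10.2, tolls 12≤25).
Opt10: not dominated (best tolls).
Opt11: not dominated (best time).
Opt12: dominated by Opt3 (fuel 28≤89, distance 337≤439, time 2.4≤8.3, tolls 12≤70).
Pareto-optimal: Opt1, Opt3, Opt4, Opt6, Opt8, Opt10, Opt11 → 7.

7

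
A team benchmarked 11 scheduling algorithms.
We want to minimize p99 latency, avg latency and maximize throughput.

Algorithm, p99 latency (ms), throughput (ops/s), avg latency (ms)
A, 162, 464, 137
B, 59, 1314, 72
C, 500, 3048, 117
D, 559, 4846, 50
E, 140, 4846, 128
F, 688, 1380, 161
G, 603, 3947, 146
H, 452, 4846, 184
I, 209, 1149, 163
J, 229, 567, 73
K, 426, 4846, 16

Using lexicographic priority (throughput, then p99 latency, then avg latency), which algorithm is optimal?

First maximize throughput: best is 4846, kept {D, E, H, K}.
Then minimize p99 latency: best is 140, kept {E}.

E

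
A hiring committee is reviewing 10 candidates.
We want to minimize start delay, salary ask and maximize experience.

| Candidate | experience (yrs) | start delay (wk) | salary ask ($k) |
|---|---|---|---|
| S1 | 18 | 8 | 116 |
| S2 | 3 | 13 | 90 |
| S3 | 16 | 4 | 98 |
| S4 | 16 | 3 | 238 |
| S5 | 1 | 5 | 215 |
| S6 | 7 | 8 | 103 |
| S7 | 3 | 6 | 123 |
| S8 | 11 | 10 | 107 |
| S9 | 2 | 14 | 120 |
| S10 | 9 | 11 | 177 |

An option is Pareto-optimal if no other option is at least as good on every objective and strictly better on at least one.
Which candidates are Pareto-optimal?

S1: not dominated (best experience).
S2: not dominated (best salary ask).
S3: not dominated.
S4: not dominated (best start delay).
S5: dominated by S3 (experience 16≥1, start delay 4≤5, salary ask 98≤215).
S6: dominated by S3 (experience 16≥7, start delay 4≤8, salary ask 98≤103).
S7: dominated by S3 (experience 16≥3, start delay 4≤6, salary ask 98≤123).
S8: dominated by S3 (experience 16≥11, start delay 4≤10, salary ask 98≤107).
S9: dominated by S1 (experience 18≥2, start delay 8≤14, salary ask 116≤120).
S10: dominated by S1 (experience 18≥9, start delay 8≤11, salary ask 116≤177).

S1, S2, S3, S4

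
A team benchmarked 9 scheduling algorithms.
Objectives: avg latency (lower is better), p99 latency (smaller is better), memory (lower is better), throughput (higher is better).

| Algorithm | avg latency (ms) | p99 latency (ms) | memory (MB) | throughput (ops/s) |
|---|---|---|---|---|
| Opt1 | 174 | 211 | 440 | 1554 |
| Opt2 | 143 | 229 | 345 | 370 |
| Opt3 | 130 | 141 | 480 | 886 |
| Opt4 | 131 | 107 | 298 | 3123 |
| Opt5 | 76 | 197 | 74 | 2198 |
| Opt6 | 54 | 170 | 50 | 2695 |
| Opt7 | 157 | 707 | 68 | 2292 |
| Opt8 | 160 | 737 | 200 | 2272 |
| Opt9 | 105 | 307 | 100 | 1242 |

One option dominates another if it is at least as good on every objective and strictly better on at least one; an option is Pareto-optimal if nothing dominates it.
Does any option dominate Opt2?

Opt4 vs Opt2: avg latency 131≤143, p99 latency 107≤229, memory 298≤345, throughput 3123≥370 — Opt4 is at least as good on every objective and strictly better on at least one, so Opt4 dominates Opt2.

Yes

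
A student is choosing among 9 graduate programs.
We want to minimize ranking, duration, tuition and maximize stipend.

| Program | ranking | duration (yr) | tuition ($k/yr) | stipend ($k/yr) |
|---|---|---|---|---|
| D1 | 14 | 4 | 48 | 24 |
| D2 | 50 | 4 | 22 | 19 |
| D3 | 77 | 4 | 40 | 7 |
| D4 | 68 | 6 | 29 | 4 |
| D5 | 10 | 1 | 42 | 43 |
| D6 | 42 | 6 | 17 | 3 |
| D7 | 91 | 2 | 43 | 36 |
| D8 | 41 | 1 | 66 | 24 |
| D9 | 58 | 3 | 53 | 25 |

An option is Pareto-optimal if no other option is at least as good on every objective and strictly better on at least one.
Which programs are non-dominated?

D2, D5, D6

D1: dominated by D5 (ranking 10≤14, duration 1≤4, tuition 42≤48, stipend 43≥24).
D2: not dominated.
D3: dominated by D2 (ranking 50≤77, duration 4≤4, tuition 22≤40, stipend 19≥7).
D4: dominated by D2 (ranking 50≤68, duration 4≤6, tuition 22≤29, stipend 19≥4).
D5: not dominated (best ranking).
D6: not dominated (best tuition).
D7: dominated by D5 (ranking 10≤91, duration 1≤2, tuition 42≤43, stipend 43≥36).
D8: dominated by D5 (ranking 10≤41, duration 1≤1, tuition 42≤66, stipend 43≥24).
D9: dominated by D5 (ranking 10≤58, duration 1≤3, tuition 42≤53, stipend 43≥25).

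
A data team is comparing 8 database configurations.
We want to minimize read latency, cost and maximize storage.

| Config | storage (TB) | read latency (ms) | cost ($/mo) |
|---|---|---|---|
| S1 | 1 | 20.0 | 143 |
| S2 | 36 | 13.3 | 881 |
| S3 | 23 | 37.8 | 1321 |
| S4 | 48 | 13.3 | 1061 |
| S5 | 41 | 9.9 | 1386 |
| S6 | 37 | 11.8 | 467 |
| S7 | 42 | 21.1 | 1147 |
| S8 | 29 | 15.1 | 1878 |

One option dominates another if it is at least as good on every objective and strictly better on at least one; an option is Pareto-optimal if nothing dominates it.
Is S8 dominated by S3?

No

S3 vs S8: S3 is worse on storage (23 vs 29), so it does not dominate S8.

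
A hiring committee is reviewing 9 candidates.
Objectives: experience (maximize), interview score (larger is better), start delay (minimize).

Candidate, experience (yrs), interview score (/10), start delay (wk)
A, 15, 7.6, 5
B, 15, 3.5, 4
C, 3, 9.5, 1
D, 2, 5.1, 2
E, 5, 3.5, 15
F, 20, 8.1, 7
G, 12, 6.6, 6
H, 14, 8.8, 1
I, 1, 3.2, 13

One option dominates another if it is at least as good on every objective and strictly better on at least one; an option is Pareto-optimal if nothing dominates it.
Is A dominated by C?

No

C vs A: C is worse on experience (3 vs 15), so it does not dominate A.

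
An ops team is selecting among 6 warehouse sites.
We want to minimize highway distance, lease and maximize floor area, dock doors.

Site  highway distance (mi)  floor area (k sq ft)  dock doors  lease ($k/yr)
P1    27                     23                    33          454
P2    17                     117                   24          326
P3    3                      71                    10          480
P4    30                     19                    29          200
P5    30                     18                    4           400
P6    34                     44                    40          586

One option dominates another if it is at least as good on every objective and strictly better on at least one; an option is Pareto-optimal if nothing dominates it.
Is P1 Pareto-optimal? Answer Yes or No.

P2: worse on dock doors (24 vs 33).
P3: worse on dock doors (10 vs 33).
P4: worse on highway distance (30 vs 27).
P5: worse on highway distance (30 vs 27).
P6: worse on highway distance (34 vs 27).
No option is at least as good as P1 on every objective and strictly better on one.

Yes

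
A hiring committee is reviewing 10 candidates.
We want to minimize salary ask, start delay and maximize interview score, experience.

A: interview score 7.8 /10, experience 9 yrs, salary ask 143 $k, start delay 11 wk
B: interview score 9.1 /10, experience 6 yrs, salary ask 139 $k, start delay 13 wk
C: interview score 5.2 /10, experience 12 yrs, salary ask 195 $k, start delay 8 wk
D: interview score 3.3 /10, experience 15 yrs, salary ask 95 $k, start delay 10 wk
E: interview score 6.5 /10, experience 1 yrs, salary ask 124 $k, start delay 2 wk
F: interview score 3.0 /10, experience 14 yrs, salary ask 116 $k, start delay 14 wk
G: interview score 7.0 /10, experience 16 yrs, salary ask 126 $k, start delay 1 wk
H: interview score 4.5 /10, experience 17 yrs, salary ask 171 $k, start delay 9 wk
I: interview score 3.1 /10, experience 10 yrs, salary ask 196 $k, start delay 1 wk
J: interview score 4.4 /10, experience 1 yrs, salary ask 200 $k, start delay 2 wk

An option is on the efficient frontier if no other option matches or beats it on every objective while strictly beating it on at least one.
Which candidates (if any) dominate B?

none

A: worse on interview score (7.8 vs 9.1).
C: worse on interview score (5.2 vs 9.1).
D: worse on interview score (3.3 vs 9.1).
E: worse on interview score (6.5 vs 9.1).
F: worse on interview score (3.0 vs 9.1).
G: worse on interview score (7.0 vs 9.1).
H: worse on interview score (4.5 vs 9.1).
I: worse on interview score (3.1 vs 9.1).
J: worse on interview score (4.4 vs 9.1).
No option dominates B.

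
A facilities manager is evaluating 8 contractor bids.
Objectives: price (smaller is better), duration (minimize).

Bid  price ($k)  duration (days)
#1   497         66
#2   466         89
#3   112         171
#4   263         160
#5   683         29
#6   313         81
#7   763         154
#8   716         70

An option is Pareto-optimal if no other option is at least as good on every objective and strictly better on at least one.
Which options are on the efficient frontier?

#1, #3, #4, #5, #6

#1: not dominated.
#2: dominated by #6 (price 313≤466, duration 81≤89).
#3: not dominated (best price).
#4: not dominated.
#5: not dominated (best duration).
#6: not dominated.
#7: dominated by #1 (price 497≤763, duration 66≤154).
#8: dominated by #1 (price 497≤716, duration 66≤70).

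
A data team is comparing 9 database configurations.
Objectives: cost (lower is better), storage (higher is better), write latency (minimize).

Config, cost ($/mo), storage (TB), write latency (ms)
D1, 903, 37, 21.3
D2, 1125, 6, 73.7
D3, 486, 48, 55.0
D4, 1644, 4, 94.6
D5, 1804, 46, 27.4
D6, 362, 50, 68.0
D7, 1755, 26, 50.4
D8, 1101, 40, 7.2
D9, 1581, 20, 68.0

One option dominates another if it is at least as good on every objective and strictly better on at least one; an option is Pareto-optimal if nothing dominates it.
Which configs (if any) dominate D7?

D1: cost 903≤1755, storage 37≥26, write latency 21.3≤50.4 — dominates D7.
D8: cost 1101≤1755, storage 40≥26, write latency 7.2≤50.4 — dominates D7.
Others (D2, D3, D4, D5, D6, D9) are each worse than D7 on at least one objective.

D1, D8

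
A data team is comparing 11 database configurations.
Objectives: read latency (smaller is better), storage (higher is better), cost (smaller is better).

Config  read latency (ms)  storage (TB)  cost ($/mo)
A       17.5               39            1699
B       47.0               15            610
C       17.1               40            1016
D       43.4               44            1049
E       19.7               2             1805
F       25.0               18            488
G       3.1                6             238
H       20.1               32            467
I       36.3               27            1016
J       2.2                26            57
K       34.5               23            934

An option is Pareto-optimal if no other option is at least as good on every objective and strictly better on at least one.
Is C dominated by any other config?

No

A: worse on read latency (17.5 vs 17.1).
B: worse on read latency (47.0 vs 17.1).
D: worse on read latency (43.4 vs 17.1).
E: worse on read latency (19.7 vs 17.1).
F: worse on read latency (25.0 vs 17.1).
G: worse on storage (6 vs 40).
H: worse on read latency (20.1 vs 17.1).
I: worse on read latency (36.3 vs 17.1).
J: worse on storage (26 vs 40).
K: worse on read latency (34.5 vs 17.1).
No option is at least as good as C on every objective and strictly better on one.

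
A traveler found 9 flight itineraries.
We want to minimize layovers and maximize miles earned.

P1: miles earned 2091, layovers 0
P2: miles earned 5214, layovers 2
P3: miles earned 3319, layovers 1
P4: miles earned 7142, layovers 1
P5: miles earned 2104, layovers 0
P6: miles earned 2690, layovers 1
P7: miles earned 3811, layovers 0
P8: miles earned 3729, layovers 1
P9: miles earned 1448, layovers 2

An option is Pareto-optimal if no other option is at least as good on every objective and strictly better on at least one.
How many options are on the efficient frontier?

P1: dominated by P5 (miles earned 2104≥2091, layovers 0≤0).
P2: dominated by P4 (miles earned 7142≥5214, layovers 1≤2).
P3: dominated by P4 (miles earned 7142≥3319, layovers 1≤1).
P4: not dominated (best miles earned).
P5: dominated by P7 (miles earned 3811≥2104, layovers 0≤0).
P6: dominated by P3 (miles earned 3319≥2690, layovers 1≤1).
P7: not dominated.
P8: dominated by P4 (miles earned 7142≥3729, layovers 1≤1).
P9: dominated by P1 (miles earned 2091≥1448, layovers 0≤2).
Pareto-optimal: P4, P7 → 2.

2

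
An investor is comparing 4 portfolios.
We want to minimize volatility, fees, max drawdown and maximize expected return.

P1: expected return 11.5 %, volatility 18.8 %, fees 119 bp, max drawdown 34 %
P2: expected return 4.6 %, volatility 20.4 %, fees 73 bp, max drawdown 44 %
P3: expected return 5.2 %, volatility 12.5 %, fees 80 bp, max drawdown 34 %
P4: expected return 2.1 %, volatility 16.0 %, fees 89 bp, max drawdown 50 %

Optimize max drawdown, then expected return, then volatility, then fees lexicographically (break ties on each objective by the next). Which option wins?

First minimize max drawdown: best is 34, kept {P1, P3}.
Then maximize expected return: best is 11.5, kept {P1}.

P1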